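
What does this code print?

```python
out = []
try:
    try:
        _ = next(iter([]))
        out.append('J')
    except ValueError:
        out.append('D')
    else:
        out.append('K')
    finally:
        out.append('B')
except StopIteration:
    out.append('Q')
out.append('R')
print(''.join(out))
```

Execution trace: 'B' (inner finally) → 'Q' (outer except StopIteration) → 'R' (after the try/except). Output: BQR

Answer: BQR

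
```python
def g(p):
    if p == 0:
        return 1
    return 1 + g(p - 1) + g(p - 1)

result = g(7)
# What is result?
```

g(p) = 1 + 2·g(p-1), g(0)=1. Closed form: (1+1)·2^7 - 1 = 255.

Answer: 255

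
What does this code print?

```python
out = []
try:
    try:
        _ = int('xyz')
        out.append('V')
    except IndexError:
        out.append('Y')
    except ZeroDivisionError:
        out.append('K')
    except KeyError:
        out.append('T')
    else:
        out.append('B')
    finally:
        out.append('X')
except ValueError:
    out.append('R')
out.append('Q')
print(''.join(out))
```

Execution trace: 'X' (finally) → 'R' (outer except ValueError) → 'Q' (after the try/except). Output: XRQ

Answer: XRQ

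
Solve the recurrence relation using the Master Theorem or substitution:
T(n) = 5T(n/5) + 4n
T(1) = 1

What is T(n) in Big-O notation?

By Master Theorem: a=5, b=5, f(n)=4n. Since log_5(5) = 1 and f(n) = Θ(n^1), Case 2 applies. T(n) = O(n log n).

Answer: O(n log n)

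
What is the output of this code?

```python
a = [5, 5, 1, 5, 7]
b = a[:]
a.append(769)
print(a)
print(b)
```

Key concept: slice [:] creates copy.
Step by step:
`a = [5, 5, 1, 5, 7]` → a = [5, 5, 1, 5, 7]
`b = a[:]` → b = [5, 5, 1, 5, 7]
`a.append(769)` → a = [5, 5, 1, 5, 7, 769]
`print(a)` → prints [5, 5, 1, 5, 7, 769]
`print(b)` → prints [5, 5, 1, 5, 7]

Answer:
[5, 5, 1, 5, 7, 769]
[5, 5, 1, 5, 7]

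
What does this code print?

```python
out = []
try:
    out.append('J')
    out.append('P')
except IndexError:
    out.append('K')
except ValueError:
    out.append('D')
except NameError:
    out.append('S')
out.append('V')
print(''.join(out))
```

Execution trace: 'J' (try body) → 'P' (try body, no exception) → 'V' (after the try/except). Output: JPV

Answer: JPV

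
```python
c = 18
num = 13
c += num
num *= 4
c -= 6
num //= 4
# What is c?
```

Trace:
`c = 18` → c = 18
`num = 13` → num = 13
`c += num` → c = 31
`num *= 4` → num = 52
`c -= 6` → c = 25
`num //= 4` → num = 13
So c = 25

Answer: 25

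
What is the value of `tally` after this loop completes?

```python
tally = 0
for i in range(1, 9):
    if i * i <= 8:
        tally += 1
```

Count numbers where i² ≤ 8
`tally` takes the values: 0 → 1 → 2

Answer: 2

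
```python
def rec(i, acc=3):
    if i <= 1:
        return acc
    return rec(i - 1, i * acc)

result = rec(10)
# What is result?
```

Accumulator trace (n, acc): (10, 3) -> (9, 30) -> (8, 270) -> (7, 2160) -> (6, 15120) -> (5, 90720) -> (4, 453600) -> (3, 1814400) -> (2, 5443200) -> (1, 10886400) -> return 10886400

Answer: 10886400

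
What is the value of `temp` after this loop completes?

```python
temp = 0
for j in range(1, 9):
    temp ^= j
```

XOR of 1 to 8
`temp` takes the values: 0 → 1 → 3 → 0 → 4 → 1 → 7 → 0 → 8

Answer: 8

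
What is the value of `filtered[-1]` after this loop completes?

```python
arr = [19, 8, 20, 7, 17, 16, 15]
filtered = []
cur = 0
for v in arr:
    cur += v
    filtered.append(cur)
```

Cumulative sum ends at 102
`filtered` takes the values: [] → [19] → [19, 27] → [19, 27, 47] → [19, 27, 47, 54] → [19, 27, 47, 54, 71] → [19, 27, 47, 54, 71, 87] → [19, 27, 47, 54, 71, 87, 102]
So `filtered[-1]` = 102

Answer: 102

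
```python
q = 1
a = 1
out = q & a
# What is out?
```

Trace:
`q = 1` → q = 1
`a = 1` → a = 1
`out = q & a` → out = 1
So out = 1

Answer: 1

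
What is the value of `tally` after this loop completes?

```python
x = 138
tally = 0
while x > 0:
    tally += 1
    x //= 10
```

Count digits by repeated division by 10
`tally` takes the values: 0 → 1 → 2 → 3

Answer: 3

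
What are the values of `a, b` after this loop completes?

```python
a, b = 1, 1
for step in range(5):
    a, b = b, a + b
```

Fibonacci: after 5 iterations
`a, b` takes the values: (1, 1) → (1, 2) → (2, 3) → (3, 5) → (5, 8) → (8, 13)

Answer: 8, 13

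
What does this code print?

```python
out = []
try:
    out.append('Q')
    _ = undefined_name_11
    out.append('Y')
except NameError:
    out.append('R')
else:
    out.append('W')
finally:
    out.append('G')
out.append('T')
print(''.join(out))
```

Execution trace: 'Q' (try body) → 'R' (except NameError) → 'G' (finally) → 'T' (after the try/except). Output: QRGT

Answer: QRGT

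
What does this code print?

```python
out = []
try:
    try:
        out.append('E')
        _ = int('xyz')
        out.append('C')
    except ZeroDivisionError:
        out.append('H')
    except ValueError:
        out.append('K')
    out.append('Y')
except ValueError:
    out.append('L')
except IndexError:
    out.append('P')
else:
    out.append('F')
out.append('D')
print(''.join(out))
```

Execution trace: 'E' (inner try body) → 'K' (inner except ValueError) → 'Y' (try body, no exception) → 'F' (else) → 'D' (after the try/except). Output: EKYFD

Answer: EKYFD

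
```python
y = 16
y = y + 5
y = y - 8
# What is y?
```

Trace:
`y = 16` → y = 16
`y = y + 5` → y = 21
`y = y - 8` → y = 13
So y = 13

Answer: 13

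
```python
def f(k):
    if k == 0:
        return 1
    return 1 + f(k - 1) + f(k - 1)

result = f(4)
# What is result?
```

f(k) = 1 + 2·f(k-1), f(0)=1. Closed form: (1+1)·2^4 - 1 = 31.

Answer: 31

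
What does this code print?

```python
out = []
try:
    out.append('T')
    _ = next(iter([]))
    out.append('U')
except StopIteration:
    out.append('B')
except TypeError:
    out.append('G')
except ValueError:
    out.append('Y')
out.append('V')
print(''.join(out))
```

Execution trace: 'T' (try body) → 'B' (except StopIteration) → 'V' (after the try/except). Output: TBV

Answer: TBV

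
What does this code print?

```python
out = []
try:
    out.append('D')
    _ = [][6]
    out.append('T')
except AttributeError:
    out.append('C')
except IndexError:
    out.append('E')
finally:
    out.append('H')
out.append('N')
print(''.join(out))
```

Execution trace: 'D' (try body) → 'E' (except IndexError) → 'H' (finally) → 'N' (after the try/except). Output: DEHN

Answer: DEHN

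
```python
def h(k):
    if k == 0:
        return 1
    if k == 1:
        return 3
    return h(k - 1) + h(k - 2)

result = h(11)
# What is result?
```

Build up from base cases: h(0)=1, h(1)=3, h(2)=4, h(3)=7, h(4)=11, h(5)=18, h(6)=29, ..., h(11)=322

Answer: 322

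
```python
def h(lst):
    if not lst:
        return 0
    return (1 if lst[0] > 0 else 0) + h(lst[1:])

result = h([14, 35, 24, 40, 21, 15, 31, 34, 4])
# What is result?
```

Count of positive elements in [14, 35, 24, 40, 21, 15, 31, 34, 4] = 9

Answer: 9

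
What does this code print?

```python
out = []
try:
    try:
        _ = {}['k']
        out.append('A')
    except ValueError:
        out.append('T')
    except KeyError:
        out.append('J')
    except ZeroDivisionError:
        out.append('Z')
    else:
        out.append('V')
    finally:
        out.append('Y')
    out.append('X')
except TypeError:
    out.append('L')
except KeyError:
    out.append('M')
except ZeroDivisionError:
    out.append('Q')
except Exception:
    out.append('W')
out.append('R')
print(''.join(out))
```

Execution trace: 'J' (inner except KeyError) → 'Y' (inner finally) → 'X' (try body, no exception) → 'R' (after the try/except). Output: JYXR

Answer: JYXR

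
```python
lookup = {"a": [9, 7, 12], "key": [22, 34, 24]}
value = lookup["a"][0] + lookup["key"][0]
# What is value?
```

Trace:
`lookup = {"a": [9, 7, 12], "key": [22, 34, 24]}` → lookup = {'a': [9, 7, 12], 'key': [22, 34, 24]}
`value = lookup["a"][0] + lookup["key"][0]` → value = 31
So value = 31

Answer: 31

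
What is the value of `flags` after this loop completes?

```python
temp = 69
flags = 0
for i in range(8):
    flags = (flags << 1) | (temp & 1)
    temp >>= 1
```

Reverse lowest 8 bits of 69
`flags` takes the values: 0 → 1 → 2 → 5 → 10 → 20 → 40 → 81 → 162

Answer: 162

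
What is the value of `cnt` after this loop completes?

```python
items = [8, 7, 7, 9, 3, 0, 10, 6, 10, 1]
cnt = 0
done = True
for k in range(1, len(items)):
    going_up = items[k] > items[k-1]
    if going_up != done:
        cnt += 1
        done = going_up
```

Count direction changes in [8, 7, 7, 9, 3, 0, 10, 6, 10, 1]
`cnt` takes the values: 0 → 1 → 2 → 3 → 4 → 5 → 6 → 7

Answer: 7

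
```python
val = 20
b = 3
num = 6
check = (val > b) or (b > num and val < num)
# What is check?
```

Trace:
`val = 20` → val = 20
`b = 3` → b = 3
`num = 6` → num = 6
`check = (val > b) or (b > num and val < num)` → check = True
So check = True

Answer: True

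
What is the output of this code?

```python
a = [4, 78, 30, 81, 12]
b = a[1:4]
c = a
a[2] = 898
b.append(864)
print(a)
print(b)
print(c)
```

Key concept: slice vs alias.
Step by step:
`a = [4, 78, 30, 81, 12]` → a = [4, 78, 30, 81, 12]
`b = a[1:4]` → b = [78, 30, 81]
`c = a` → c = [4, 78, 30, 81, 12] (same object as a)
`a[2] = 898` → a = [4, 78, 898, 81, 12] (same object as c); c = [4, 78, 898, 81, 12] (same object as a)
`b.append(864)` → b = [78, 30, 81, 864]
`print(a)` → prints [4, 78, 898, 81, 12]
`print(b)` → prints [78, 30, 81, 864]
`print(c)` → prints [4, 78, 898, 81, 12]

Answer:
[4, 78, 898, 81, 12]
[78, 30, 81, 864]
[4, 78, 898, 81, 12]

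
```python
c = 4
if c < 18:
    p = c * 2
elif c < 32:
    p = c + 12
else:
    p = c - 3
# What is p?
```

Trace:
`c = 4` → c = 4
`if c < 18: ...` → c < 18 is True → p = 8
So p = 8

Answer: 8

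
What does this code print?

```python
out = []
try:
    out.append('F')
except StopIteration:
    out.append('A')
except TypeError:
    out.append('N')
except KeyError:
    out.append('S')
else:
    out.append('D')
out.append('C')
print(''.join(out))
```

Execution trace: 'F' (try body, no exception) → 'D' (else) → 'C' (after the try/except). Output: FDC

Answer: FDC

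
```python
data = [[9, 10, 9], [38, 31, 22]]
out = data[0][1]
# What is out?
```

Trace:
`data = [[9, 10, 9], [38, 31, 22]]` → data = [[9, 10, 9], [38, 31, 22]]
`out = data[0][1]` → out = 10
So out = 10

Answer: 10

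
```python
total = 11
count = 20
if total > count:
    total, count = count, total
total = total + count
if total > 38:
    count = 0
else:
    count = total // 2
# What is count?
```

Trace:
`total = 11` → total = 11
`count = 20` → count = 20
`if total > count: ...` → total > count is False → no variable changes
`total = total + count` → total = 31
`if total > 38: ...` → total > 38 is False, take else branch → count = 15
So count = 15

Answer: 15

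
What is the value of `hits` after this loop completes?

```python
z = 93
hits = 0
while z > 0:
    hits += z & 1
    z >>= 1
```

Count set bits in 93 (binary: 0b1011101)
`hits` takes the values: 0 → 1 → 2 → 3 → 4 → 5

Answer: 5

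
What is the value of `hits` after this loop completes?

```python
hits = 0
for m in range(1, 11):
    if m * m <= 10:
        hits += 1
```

Count numbers where m² ≤ 10
`hits` takes the values: 0 → 1 → 2 → 3

Answer: 3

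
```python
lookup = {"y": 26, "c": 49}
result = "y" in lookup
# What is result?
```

Trace:
`lookup = {"y": 26, "c": 49}` → lookup = {'y': 26, 'c': 49}
`result = "y" in lookup` → result = True
So result = True

Answer: True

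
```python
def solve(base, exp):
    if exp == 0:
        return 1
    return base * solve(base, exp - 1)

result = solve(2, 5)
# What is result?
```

solve(2, 5) = 2 * 2 * 2 * 2 * 2 = 32

Answer: 32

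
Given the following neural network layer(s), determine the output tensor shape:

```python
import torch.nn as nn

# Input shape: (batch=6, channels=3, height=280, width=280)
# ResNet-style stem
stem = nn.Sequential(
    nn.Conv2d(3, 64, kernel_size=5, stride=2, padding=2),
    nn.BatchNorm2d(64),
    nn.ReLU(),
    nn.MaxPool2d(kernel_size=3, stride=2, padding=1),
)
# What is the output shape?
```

Input: (6, 3, 280, 280) -> after Conv2d 5x5 stride=2: (6, 64, 140, 140) -> Output: (6, 64, 70, 70)

Answer: (6, 64, 70, 70)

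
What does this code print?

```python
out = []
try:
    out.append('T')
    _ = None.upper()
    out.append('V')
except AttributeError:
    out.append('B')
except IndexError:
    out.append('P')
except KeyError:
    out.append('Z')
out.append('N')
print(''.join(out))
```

Execution trace: 'T' (try body) → 'B' (except AttributeError) → 'N' (after the try/except). Output: TBN

Answer: TBN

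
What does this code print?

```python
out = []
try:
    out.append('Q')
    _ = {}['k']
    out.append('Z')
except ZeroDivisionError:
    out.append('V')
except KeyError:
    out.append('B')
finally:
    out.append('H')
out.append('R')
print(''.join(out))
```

Execution trace: 'Q' (try body) → 'B' (except KeyError) → 'H' (finally) → 'R' (after the try/except). Output: QBHR

Answer: QBHR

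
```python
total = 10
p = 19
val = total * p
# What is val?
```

Trace:
`total = 10` → total = 10
`p = 19` → p = 19
`val = total * p` → val = 190
So val = 190

Answer: 190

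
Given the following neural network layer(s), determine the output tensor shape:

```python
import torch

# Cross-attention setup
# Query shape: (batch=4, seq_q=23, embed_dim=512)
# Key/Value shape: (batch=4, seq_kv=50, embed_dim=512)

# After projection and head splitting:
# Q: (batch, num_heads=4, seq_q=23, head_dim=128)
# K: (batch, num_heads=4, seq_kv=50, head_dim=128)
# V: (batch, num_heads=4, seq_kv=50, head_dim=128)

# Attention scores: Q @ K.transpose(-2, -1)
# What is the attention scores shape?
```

Input: (4, 23, 512) -> Output: (4, 4, 23, 50)

Answer: (4, 4, 23, 50)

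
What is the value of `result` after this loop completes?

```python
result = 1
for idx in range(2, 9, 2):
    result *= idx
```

Product of even numbers 2 to 8
`result` takes the values: 1 → 2 → 8 → 48 → 384

Answer: 384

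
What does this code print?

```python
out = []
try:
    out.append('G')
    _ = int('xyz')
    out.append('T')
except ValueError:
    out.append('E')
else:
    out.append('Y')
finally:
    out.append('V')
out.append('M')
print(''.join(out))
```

Execution trace: 'G' (try body) → 'E' (except ValueError) → 'V' (finally) → 'M' (after the try/except). Output: GEVM

Answer: GEVM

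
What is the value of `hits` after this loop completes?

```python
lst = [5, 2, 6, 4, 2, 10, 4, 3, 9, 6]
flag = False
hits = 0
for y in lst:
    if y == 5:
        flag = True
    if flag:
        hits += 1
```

Count elements after first 5 in [5, 2, 6, 4, 2, 10, 4, 3, 9, 6]
`hits` takes the values: 0 → 1 → 2 → 3 → 4 → 5 → 6 → 7 → 8 → 9 → 10

Answer: 10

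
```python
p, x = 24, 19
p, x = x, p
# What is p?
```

Trace:
`p, x = 24, 19` → p = 24; x = 19
`p, x = x, p` → p = 19; x = 24
So p = 19

Answer: 19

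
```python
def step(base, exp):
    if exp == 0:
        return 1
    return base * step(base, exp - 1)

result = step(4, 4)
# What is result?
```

step(4, 4) = 4 * 4 * 4 * 4 = 256

Answer: 256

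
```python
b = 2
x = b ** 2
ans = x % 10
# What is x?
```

Trace:
`b = 2` → b = 2
`x = b ** 2` → x = 4
`ans = x % 10` → ans = 4
So x = 4

Answer: 4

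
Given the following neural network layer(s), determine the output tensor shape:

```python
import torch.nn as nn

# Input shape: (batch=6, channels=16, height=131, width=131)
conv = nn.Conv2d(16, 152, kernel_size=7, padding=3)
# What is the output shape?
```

Input: (6, 16, 131, 131) -> Output: (6, 152, 131, 131)

Answer: (6, 152, 131, 131)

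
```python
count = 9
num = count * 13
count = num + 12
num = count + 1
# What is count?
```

Trace:
`count = 9` → count = 9
`num = count * 13` → num = 117
`count = num + 12` → count = 129
`num = count + 1` → num = 130
So count = 129

Answer: 129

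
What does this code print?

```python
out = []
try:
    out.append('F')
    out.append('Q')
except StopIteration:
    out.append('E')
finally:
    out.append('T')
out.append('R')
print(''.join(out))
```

Execution trace: 'F' (try body) → 'Q' (try body, no exception) → 'T' (finally) → 'R' (after the try/except). Output: FQTR

Answer: FQTR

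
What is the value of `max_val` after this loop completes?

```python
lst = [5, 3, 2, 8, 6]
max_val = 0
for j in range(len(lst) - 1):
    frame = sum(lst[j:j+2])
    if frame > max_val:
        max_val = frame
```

Max sum of 2-element window in [5, 3, 2, 8, 6]
`max_val` takes the values: 0 → 8 → 10 → 14

Answer: 14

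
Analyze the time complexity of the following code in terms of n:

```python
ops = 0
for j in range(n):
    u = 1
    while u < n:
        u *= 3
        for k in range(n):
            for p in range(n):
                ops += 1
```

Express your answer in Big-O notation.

Each loop level contributes: n × log n × n × n. Multiplying the contributions gives O(n^3 log n).

Answer: O(n^3 log n)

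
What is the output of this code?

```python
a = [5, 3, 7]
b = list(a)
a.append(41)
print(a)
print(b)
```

Key concept: list() constructor creates copy.
Step by step:
`a = [5, 3, 7]` → a = [5, 3, 7]
`b = list(a)` → b = [5, 3, 7]
`a.append(41)` → a = [5, 3, 7, 41]
`print(a)` → prints [5, 3, 7, 41]
`print(b)` → prints [5, 3, 7]

Answer:
[5, 3, 7, 41]
[5, 3, 7]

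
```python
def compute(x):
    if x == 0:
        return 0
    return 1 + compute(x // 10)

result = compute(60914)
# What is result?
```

Count of digits of 60914: 5

Answer: 5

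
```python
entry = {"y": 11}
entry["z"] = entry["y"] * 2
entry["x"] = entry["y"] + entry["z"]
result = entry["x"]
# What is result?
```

Trace:
`entry = {"y": 11}` → entry = {'y': 11}
`entry["z"] = entry["y"] * 2` → entry = {'y': 11, 'z': 22}
`entry["x"] = entry["y"] + entry["z"]` → entry = {'y': 11, 'z': 22, 'x': 33}
`result = entry["x"]` → result = 33
So result = 33

Answer: 33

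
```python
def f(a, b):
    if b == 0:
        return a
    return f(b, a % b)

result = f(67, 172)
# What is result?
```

f(67, 172) -> f(172, 67) -> f(67, 38) -> f(38, 29) -> f(29, 9) -> f(9, 2) -> f(2, 1) -> f(1, 0) -> 1

Answer: 1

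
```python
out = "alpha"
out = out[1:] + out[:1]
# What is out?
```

Trace:
`out = "alpha"` → out = 'alpha'
`out = out[1:] + out[:1]` → out = 'lphaa'
So out = 'lphaa'

Answer: 'lphaa'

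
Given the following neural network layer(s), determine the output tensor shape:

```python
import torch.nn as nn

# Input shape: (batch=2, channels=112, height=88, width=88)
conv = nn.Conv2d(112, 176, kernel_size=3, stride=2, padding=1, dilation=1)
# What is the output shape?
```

Input: (2, 112, 88, 88) -> Output: (2, 176, 44, 44)

Answer: (2, 176, 44, 44)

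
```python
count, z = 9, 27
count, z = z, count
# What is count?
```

Trace:
`count, z = 9, 27` → count = 9; z = 27
`count, z = z, count` → count = 27; z = 9
So count = 27

Answer: 27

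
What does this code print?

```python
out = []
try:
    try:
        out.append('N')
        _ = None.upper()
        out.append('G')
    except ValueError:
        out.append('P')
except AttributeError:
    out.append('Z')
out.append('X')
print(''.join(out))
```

Execution trace: 'N' (try body) → 'Z' (outer except AttributeError) → 'X' (after the try/except). Output: NZX

Answer: NZX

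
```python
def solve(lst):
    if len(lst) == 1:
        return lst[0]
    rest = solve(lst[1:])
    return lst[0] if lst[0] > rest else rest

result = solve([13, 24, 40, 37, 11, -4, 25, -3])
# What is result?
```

Recursive max over [13, 24, 40, 37, 11, -4, 25, -3] = 40

Answer: 40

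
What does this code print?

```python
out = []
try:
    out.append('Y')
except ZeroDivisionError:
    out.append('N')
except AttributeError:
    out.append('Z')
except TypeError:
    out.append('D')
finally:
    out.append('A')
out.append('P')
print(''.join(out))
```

Execution trace: 'Y' (try body, no exception) → 'A' (finally) → 'P' (after the try/except). Output: YAP

Answer: YAP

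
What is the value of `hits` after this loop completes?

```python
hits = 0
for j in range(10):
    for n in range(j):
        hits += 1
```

Triangle number: 0+1+2+...+9
`hits` takes the values: 0 → 1 → 2 → 3 → 4 → 5 → 6 → 7 → 8 → 9 → 10 → 11 → 12 → 13 → 14 → 15 → 16 → 17 → 18 → 19 → 20 → 21 → 22 → 23 → 24 → 25 → 26 → 27 → 28 → 29 → … → 41 → 42 → 43 → 44 → 45

Answer: 45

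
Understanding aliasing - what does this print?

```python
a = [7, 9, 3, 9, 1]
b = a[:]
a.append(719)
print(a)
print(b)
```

Key concept: slice [:] creates copy.
Step by step:
`a = [7, 9, 3, 9, 1]` → a = [7, 9, 3, 9, 1]
`b = a[:]` → b = [7, 9, 3, 9, 1]
`a.append(719)` → a = [7, 9, 3, 9, 1, 719]
`print(a)` → prints [7, 9, 3, 9, 1, 719]
`print(b)` → prints [7, 9, 3, 9, 1]

Answer:
[7, 9, 3, 9, 1, 719]
[7, 9, 3, 9, 1]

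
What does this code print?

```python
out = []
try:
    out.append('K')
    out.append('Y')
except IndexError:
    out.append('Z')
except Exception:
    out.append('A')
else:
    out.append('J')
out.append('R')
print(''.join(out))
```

Execution trace: 'K' (try body) → 'Y' (try body, no exception) → 'J' (else) → 'R' (after the try/except). Output: KYJR

Answer: KYJR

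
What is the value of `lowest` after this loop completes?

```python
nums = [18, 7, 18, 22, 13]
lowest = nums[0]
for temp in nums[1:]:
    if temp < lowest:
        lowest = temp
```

Minimum of [18, 7, 18, 22, 13]
`lowest` takes the values: 18 → 7

Answer: 7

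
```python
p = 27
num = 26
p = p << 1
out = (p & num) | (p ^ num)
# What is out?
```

Trace:
`p = 27` → p = 27
`num = 26` → num = 26
`p = p << 1` → p = 54
`out = (p & num) | (p ^ num)` → out = 62
So out = 62

Answer: 62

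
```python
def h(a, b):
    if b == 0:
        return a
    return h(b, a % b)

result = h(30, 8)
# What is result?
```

h(30, 8) -> h(8, 6) -> h(6, 2) -> h(2, 0) -> 2

Answer: 2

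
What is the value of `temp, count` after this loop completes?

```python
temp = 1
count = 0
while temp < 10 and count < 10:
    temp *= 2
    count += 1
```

Double until >= 10 or 10 iterations
`temp, count` takes the values: (1, 0) → (2, 0) → (2, 1) → (4, 1) → (4, 2) → (8, 2) → (8, 3) → (16, 3) → (16, 4)

Answer: 16, 4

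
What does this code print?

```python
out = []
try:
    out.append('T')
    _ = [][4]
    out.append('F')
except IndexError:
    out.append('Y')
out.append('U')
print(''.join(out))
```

Execution trace: 'T' (try body) → 'Y' (except IndexError) → 'U' (after the try/except). Output: TYU

Answer: TYU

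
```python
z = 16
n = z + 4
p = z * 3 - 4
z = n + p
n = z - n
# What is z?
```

Trace:
`z = 16` → z = 16
`n = z + 4` → n = 20
`p = z * 3 - 4` → p = 44
`z = n + p` → z = 64
`n = z - n` → n = 44
So z = 64

Answer: 64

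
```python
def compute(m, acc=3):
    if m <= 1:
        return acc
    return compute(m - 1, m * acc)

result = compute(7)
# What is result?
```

Accumulator trace (n, acc): (7, 3) -> (6, 21) -> (5, 126) -> (4, 630) -> (3, 2520) -> (2, 7560) -> (1, 15120) -> return 15120

Answer: 15120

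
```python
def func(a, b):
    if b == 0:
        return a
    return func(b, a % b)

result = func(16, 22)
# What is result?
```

func(16, 22) -> func(22, 16) -> func(16, 6) -> func(6, 4) -> func(4, 2) -> func(2, 0) -> 2

Answer: 2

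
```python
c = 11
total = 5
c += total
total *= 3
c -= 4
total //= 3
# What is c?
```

Trace:
`c = 11` → c = 11
`total = 5` → total = 5
`c += total` → c = 16
`total *= 3` → total = 15
`c -= 4` → c = 12
`total //= 3` → total = 5
So c = 12

Answer: 12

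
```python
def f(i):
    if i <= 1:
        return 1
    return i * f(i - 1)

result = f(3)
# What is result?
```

f(3) = 3 * 2 * 1 = 6

Answer: 6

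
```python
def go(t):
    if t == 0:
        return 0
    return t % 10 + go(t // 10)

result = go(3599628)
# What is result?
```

Sum of digits of 3599628: 8 + 2 + 6 + 9 + 9 + 5 + 3 = 42

Answer: 42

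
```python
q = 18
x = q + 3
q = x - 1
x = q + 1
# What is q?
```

Trace:
`q = 18` → q = 18
`x = q + 3` → x = 21
`q = x - 1` → q = 20
`x = q + 1` → x = 21
So q = 20

Answer: 20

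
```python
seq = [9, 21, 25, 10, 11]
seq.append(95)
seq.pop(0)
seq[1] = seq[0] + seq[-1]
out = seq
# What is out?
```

Trace:
`seq = [9, 21, 25, 10, 11]` → seq = [9, 21, 25, 10, 11]
`seq.append(95)` → seq = [9, 21, 25, 10, 11, 95]
`seq.pop(0)` → seq = [21, 25, 10, 11, 95]
`seq[1] = seq[0] + seq[-1]` → seq = [21, 116, 10, 11, 95]
`out = seq` → out = [21, 116, 10, 11, 95]
So out = [21, 116, 10, 11, 95]

Answer: [21, 116, 10, 11, 95]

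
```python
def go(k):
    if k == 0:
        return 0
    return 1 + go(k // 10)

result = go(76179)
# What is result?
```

Count of digits of 76179: 5

Answer: 5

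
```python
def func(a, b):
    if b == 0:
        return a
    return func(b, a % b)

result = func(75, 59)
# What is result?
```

func(75, 59) -> func(59, 16) -> func(16, 11) -> func(11, 5) -> func(5, 1) -> func(1, 0) -> 1

Answer: 1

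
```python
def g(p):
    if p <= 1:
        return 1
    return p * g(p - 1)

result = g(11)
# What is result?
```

g(11) = 11 * 10 * 9 * 8 * 7 * 6 * 5 * 4 * 3 * 2 * 1 = 39916800

Answer: 39916800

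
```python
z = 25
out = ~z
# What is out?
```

Trace:
`z = 25` → z = 25
`out = ~z` → out = -26
So out = -26

Answer: -26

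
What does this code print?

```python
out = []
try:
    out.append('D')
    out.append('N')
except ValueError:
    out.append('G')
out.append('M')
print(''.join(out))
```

Execution trace: 'D' (try body) → 'N' (try body, no exception) → 'M' (after the try/except). Output: DNM

Answer: DNM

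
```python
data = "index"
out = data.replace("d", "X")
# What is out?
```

Trace:
`data = "index"` → data = 'index'
`out = data.replace("d", "X")` → out = 'inXex'
So out = 'inXex'

Answer: 'inXex'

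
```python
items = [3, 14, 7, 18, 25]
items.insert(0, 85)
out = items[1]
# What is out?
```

Trace:
`items = [3, 14, 7, 18, 25]` → items = [3, 14, 7, 18, 25]
`items.insert(0, 85)` → items = [85, 3, 14, 7, 18, 25]
`out = items[1]` → out = 3
So out = 3

Answer: 3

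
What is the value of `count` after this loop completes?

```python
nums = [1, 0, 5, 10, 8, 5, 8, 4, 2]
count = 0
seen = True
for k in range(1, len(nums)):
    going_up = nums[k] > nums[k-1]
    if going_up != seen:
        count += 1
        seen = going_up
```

Count direction changes in [1, 0, 5, 10, 8, 5, 8, 4, 2]
`count` takes the values: 0 → 1 → 2 → 3 → 4 → 5

Answer: 5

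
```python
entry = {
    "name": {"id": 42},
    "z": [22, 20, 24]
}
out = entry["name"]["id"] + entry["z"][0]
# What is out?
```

Trace:
`entry = { ...` → entry = {'name': {'id': 42}, 'z': [22, 20, 24]}
`out = entry["name"]["id"] + entry["z"][0]` → out = 64
So out = 64

Answer: 64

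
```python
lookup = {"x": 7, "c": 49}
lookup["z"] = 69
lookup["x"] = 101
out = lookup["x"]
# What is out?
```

Trace:
`lookup = {"x": 7, "c": 49}` → lookup = {'x': 7, 'c': 49}
`lookup["z"] = 69` → lookup = {'x': 7, 'c': 49, 'z': 69}
`lookup["x"] = 101` → lookup = {'x': 101, 'c': 49, 'z': 69}
`out = lookup["x"]` → out = 101
So out = 101

Answer: 101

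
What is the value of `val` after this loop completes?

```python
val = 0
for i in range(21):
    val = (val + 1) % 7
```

Increment mod 7, 21 times = 0
`val` takes the values: 0 → 1 → 2 → 3 → 4 → 5 → 6 → 0 → 1 → 2 → 3 → 4 → 5 → 6 → 0 → 1 → 2 → 3 → 4 → 5 → 6 → 0

Answer: 0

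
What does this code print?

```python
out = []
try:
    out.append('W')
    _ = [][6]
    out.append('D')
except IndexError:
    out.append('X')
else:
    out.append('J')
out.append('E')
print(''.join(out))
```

Execution trace: 'W' (try body) → 'X' (except IndexError) → 'E' (after the try/except). Output: WXE

Answer: WXE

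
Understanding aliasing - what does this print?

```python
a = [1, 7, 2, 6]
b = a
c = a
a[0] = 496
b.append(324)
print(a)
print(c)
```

Key concept: multiple aliases.
Step by step:
`a = [1, 7, 2, 6]` → a = [1, 7, 2, 6]
`b = a` → b = [1, 7, 2, 6] (same object as a)
`c = a` → c = [1, 7, 2, 6] (same object as a, b)
`a[0] = 496` → a = [496, 7, 2, 6] (same object as b, c); b = [496, 7, 2, 6] (same object as a, c); c = [496, 7, 2, 6] (same object as a, b)
`b.append(324)` → a = [496, 7, 2, 6, 324] (same object as b, c); b = [496, 7, 2, 6, 324] (same object as a, c); c = [496, 7, 2, 6, 324] (same object as a, b)
`print(a)` → prints [496, 7, 2, 6, 324]
`print(c)` → prints [496, 7, 2, 6, 324]

Answer:
[496, 7, 2, 6, 324]
[496, 7, 2, 6, 324]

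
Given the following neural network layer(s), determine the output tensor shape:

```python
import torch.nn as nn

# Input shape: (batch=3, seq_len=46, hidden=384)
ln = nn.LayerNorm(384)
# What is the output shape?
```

Input: (3, 46, 384) -> Output: (3, 46, 384)

Answer: (3, 46, 384)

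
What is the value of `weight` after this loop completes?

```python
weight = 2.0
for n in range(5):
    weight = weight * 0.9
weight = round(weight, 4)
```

Exponential decay: 2.0 * 0.9^5
`weight` takes the values: 2.0 → 1.8 → 1.62 → 1.458 → 1.3122 → 1.18098 → 1.181

Answer: 1.181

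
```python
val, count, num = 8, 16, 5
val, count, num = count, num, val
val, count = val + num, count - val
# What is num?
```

Trace:
`val, count, num = 8, 16, 5` → val = 8; count = 16; num = 5
`val, count, num = count, num, val` → val = 16; count = 5; num = 8
`val, count = val + num, count - val` → val = 24; count = -11
So num = 8

Answer: 8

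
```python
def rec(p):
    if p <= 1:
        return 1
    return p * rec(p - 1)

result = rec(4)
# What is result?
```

rec(4) = 4 * 3 * 2 * 1 = 24

Answer: 24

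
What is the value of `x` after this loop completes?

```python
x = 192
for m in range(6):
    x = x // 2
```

Halve 6 times: 192 // 2^6 = 3
`x` takes the values: 192 → 96 → 48 → 24 → 12 → 6 → 3

Answer: 3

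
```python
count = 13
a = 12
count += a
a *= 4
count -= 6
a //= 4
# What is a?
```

Trace:
`count = 13` → count = 13
`a = 12` → a = 12
`count += a` → count = 25
`a *= 4` → a = 48
`count -= 6` → count = 19
`a //= 4` → a = 12
So a = 12

Answer: 12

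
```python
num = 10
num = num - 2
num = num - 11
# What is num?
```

Trace:
`num = 10` → num = 10
`num = num - 2` → num = 8
`num = num - 11` → num = -3
So num = -3

Answer: -3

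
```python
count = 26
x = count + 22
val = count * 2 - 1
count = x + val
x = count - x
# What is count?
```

Trace:
`count = 26` → count = 26
`x = count + 22` → x = 48
`val = count * 2 - 1` → val = 51
`count = x + val` → count = 99
`x = count - x` → x = 51
So count = 99

Answer: 99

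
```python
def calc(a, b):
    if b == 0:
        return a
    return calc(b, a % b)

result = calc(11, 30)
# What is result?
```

calc(11, 30) -> calc(30, 11) -> calc(11, 8) -> calc(8, 3) -> calc(3, 2) -> calc(2, 1) -> calc(1, 0) -> 1

Answer: 1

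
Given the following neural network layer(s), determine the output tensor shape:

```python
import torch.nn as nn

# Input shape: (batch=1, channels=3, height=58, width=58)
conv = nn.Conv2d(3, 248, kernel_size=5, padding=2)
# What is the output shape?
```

Input: (1, 3, 58, 58) -> Output: (1, 248, 58, 58)

Answer: (1, 248, 58, 58)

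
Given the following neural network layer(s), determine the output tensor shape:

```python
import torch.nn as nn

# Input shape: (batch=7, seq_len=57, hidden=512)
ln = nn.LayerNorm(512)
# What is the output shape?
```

Input: (7, 57, 512) -> Output: (7, 57, 512)

Answer: (7, 57, 512)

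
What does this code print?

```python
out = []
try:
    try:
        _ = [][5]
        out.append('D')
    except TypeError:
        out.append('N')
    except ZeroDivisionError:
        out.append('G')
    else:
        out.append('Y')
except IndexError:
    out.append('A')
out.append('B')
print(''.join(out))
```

Execution trace: 'A' (outer except IndexError) → 'B' (after the try/except). Output: AB

Answer: AB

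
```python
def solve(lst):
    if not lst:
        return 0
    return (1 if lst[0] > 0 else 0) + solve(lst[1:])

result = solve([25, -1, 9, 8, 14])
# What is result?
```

Count of positive elements in [25, -1, 9, 8, 14] = 4

Answer: 4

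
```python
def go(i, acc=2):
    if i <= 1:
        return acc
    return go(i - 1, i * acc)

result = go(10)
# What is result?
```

Accumulator trace (n, acc): (10, 2) -> (9, 20) -> (8, 180) -> (7, 1440) -> (6, 10080) -> (5, 60480) -> (4, 302400) -> (3, 1209600) -> (2, 3628800) -> (1, 7257600) -> return 7257600

Answer: 7257600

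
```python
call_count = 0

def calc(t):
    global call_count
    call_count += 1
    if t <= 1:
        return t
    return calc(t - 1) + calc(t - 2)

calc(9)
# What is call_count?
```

Calls(t) = 1 + Calls(t-1) + Calls(t-2); Calls(0)=Calls(1)=1. For t=9 this gives 109.

Answer: 109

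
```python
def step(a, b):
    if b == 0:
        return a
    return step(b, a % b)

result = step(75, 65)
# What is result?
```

step(75, 65) -> step(65, 10) -> step(10, 5) -> step(5, 0) -> 5

Answer: 5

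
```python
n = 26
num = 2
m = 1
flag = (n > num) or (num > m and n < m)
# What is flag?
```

Trace:
`n = 26` → n = 26
`num = 2` → num = 2
`m = 1` → m = 1
`flag = (n > num) or (num > m and n < m)` → flag = True
So flag = True

Answer: True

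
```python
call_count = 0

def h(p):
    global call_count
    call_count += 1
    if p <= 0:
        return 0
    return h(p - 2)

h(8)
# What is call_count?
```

Linear recursion stepping by 2: 5 calls from p=8 down to ≤0.

Answer: 5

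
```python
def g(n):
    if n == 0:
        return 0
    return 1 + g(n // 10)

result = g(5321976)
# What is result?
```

Count of digits of 5321976: 7

Answer: 7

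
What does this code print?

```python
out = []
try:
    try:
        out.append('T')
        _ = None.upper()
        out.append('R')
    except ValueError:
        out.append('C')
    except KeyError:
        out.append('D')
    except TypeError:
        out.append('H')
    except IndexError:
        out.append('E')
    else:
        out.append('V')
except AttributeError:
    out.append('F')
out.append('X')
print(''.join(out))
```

Execution trace: 'T' (try body) → 'F' (outer except AttributeError) → 'X' (after the try/except). Output: TFX

Answer: TFX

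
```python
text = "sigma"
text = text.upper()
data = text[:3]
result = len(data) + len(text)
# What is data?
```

Trace:
`text = "sigma"` → text = 'sigma'
`text = text.upper()` → text = 'SIGMA'
`data = text[:3]` → data = 'SIG'
`result = len(data) + len(text)` → result = 8
So data = 'SIG'

Answer: 'SIG'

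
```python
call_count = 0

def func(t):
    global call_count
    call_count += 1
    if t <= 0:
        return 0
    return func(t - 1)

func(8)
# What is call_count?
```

Linear recursion stepping by 1: 9 calls from t=8 down to ≤0.

Answer: 9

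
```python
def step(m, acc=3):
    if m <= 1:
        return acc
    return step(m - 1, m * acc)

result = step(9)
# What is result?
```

Accumulator trace (n, acc): (9, 3) -> (8, 27) -> (7, 216) -> (6, 1512) -> (5, 9072) -> (4, 45360) -> (3, 181440) -> (2, 544320) -> (1, 1088640) -> return 1088640

Answer: 1088640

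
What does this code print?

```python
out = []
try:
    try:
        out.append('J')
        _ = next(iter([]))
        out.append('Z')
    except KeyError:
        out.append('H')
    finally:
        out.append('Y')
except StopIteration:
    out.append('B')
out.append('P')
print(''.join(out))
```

Execution trace: 'J' (inner try body) → 'Y' (inner finally) → 'B' (outer except StopIteration) → 'P' (after the try/except). Output: JYBP

Answer: JYBP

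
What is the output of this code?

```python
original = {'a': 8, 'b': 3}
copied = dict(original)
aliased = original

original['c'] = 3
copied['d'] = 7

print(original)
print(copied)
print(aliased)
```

Key concept: dict() creates copy, assignment creates alias.
Step by step:
`original = {'a': 8, 'b': 3}` → original = {'a': 8, 'b': 3}
`copied = dict(original)` → copied = {'a': 8, 'b': 3}
`aliased = original` → aliased = {'a': 8, 'b': 3} (same object as original)
`original['c'] = 3` → original = {'a': 8, 'b': 3, 'c': 3} (same object as aliased); aliased = {'a': 8, 'b': 3, 'c': 3} (same object as original)
`copied['d'] = 7` → copied = {'a': 8, 'b': 3, 'd': 7}
`print(original)` → prints {'a': 8, 'b': 3, 'c': 3}
`print(copied)` → prints {'a': 8, 'b': 3, 'd': 7}
`print(aliased)` → prints {'a': 8, 'b': 3, 'c': 3}

Answer:
{'a': 8, 'b': 3, 'c': 3}
{'a': 8, 'b': 3, 'd': 7}
{'a': 8, 'b': 3, 'c': 3}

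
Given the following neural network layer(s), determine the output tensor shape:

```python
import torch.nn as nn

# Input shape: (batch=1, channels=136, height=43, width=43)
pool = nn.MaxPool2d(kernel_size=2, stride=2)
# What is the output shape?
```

Input: (1, 136, 43, 43) -> Output: (1, 136, 21, 21)

Answer: (1, 136, 21, 21)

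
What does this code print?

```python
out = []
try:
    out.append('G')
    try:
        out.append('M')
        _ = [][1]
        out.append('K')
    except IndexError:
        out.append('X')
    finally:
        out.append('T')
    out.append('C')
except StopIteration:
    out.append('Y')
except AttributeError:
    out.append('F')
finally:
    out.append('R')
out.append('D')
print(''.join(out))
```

Execution trace: 'G' (try body) → 'M' (inner try body) → 'X' (inner except IndexError) → 'T' (inner finally) → 'C' (try body, no exception) → 'R' (finally) → 'D' (after the try/except). Output: GMXTCRD

Answer: GMXTCRD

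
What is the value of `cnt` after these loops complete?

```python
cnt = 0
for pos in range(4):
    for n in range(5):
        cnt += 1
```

4 * 5 = 20
`cnt` takes the values: 0 → 1 → 2 → 3 → 4 → 5 → 6 → 7 → 8 → 9 → 10 → 11 → 12 → 13 → 14 → 15 → 16 → 17 → 18 → 19 → 20

Answer: 20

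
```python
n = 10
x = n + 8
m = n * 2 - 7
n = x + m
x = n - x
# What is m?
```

Trace:
`n = 10` → n = 10
`x = n + 8` → x = 18
`m = n * 2 - 7` → m = 13
`n = x + m` → n = 31
`x = n - x` → x = 13
So m = 13

Answer: 13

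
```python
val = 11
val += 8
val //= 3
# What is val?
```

Trace:
`val = 11` → val = 11
`val += 8` → val = 19
`val //= 3` → val = 6
So val = 6

Answer: 6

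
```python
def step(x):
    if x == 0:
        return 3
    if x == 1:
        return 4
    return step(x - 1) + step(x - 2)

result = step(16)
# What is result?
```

Build up from base cases: step(0)=3, step(1)=4, step(2)=7, step(3)=11, step(4)=18, step(5)=29, step(6)=47, ..., step(16)=5778

Answer: 5778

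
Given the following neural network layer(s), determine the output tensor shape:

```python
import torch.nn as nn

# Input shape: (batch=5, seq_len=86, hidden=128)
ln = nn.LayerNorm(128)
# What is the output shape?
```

Input: (5, 86, 128) -> Output: (5, 86, 128)

Answer: (5, 86, 128)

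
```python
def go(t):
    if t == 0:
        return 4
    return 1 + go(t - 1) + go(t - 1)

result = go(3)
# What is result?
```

go(t) = 1 + 2·go(t-1), go(0)=4. Closed form: (4+1)·2^3 - 1 = 39.

Answer: 39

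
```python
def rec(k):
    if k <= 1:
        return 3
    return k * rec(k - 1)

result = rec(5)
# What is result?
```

rec(5) = 5 * 4 * 3 * 2 * 3 = 360

Answer: 360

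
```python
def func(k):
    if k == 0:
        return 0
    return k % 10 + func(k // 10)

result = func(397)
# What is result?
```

Sum of digits of 397: 7 + 9 + 3 = 19

Answer: 19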